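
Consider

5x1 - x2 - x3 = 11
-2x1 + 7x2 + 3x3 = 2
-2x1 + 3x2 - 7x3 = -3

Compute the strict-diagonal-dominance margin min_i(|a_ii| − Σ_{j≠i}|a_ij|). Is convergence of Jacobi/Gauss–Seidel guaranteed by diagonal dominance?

2

row 1: |5| − (1+1) = 3
row 2: |7| − (2+3) = 2
row 3: |-7| − (2+3) = 2
minimum over rows = 2 → strictly diagonally dominant (convergence guaranteed)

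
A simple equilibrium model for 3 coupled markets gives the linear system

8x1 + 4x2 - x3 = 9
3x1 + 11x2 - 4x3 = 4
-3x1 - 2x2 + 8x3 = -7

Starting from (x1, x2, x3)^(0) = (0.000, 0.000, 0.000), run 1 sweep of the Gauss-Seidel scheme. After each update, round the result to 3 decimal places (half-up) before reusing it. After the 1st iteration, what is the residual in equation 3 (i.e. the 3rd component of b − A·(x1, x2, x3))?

Iteration 1:
  x1 = (9 - (4)·0.000 - (-1)·0.000) / (8) = 1.125
  x2 = (4 - (3)·1.125 - (-4)·0.000) / (11) = 0.057
  x3 = (-7 - (-3)·1.125 - (-2)·0.057) / (8) = -0.439
Residual b − A·x = (-0.667, -1.758, 0.001)

0.001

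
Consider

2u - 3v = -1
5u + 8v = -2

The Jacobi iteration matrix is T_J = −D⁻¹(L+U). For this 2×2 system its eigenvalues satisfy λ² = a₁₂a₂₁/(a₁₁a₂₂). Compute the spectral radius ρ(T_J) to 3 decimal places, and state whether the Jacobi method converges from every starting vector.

0.968

a₁₂a₂₁/(a₁₁a₂₂) = (-3)·(5) / ((2)·(8)) = -0.937500
ρ = √|-0.937500| = √0.937500 = 0.968
ρ < 1, so Jacobi converges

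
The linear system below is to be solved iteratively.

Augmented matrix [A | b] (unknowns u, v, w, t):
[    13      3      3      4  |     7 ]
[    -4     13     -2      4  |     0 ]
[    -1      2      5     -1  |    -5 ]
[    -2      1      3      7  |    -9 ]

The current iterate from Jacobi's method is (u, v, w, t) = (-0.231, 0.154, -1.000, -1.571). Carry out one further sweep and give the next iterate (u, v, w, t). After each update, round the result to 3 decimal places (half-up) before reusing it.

One sweep:
  u = (7 - (3)·0.154 - (3)·-1.000 - (4)·-1.571) / (13) = 1.217
  v = (0 - (-4)·-0.231 - (-2)·-1.000 - (4)·-1.571) / (13) = 0.258
  w = (-5 - (-1)·-0.231 - (2)·0.154 - (-1)·-1.571) / (5) = -1.422
  t = (-9 - (-2)·-0.231 - (1)·0.154 - (3)·-1.000) / (7) = -0.945

(1.217, 0.258, -1.422, -0.945)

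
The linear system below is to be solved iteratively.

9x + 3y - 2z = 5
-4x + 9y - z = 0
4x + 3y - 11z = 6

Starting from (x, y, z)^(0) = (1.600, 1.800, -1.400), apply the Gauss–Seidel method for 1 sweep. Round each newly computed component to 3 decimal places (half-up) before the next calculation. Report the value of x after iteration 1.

-0.356

Iteration 1:
  x = (5 - (3)·1.800 - (-2)·-1.400) / (9) = -0.356
  y = (0 - (-4)·-0.356 - (-1)·-1.400) / (9) = -0.314
  z = (6 - (4)·-0.356 - (3)·-0.314) / (-11) = -0.761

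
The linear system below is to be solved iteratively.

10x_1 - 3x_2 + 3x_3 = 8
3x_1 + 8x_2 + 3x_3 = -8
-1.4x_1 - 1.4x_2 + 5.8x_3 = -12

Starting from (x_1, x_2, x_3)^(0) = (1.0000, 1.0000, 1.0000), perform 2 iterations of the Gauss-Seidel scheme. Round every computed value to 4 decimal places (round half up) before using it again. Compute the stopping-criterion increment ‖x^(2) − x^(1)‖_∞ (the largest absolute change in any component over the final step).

Iteration 1:
  x_1 = (8 - (-3)·1.0000 - (3)·1.0000) / (10) = 0.8000
  x_2 = (-8 - (3)·0.8000 - (3)·1.0000) / (8) = -1.6750
  x_3 = (-12 - (-1.4)·0.8000 - (-1.4)·-1.6750) / (5.8) = -2.2802
Iteration 2:
  x_1 = (8 - (-3)·-1.6750 - (3)·-2.2802) / (10) = 0.9816
  x_2 = (-8 - (3)·0.9816 - (3)·-2.2802) / (8) = -0.5130
  x_3 = (-12 - (-1.4)·0.9816 - (-1.4)·-0.5130) / (5.8) = -1.9559
Change: (0.1816, 1.1620, 0.3243) → max |·| = 1.1620

1.1620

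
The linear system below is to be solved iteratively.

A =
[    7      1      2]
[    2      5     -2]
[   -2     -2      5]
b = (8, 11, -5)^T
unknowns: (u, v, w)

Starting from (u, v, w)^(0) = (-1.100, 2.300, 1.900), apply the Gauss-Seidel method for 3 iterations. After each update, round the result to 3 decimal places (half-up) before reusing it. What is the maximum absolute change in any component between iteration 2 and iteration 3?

Iteration 1:
  u = (8 - (1)·2.300 - (2)·1.900) / (7) = 0.271
  v = (11 - (2)·0.271 - (-2)·1.900) / (5) = 2.852
  w = (-5 - (-2)·0.271 - (-2)·2.852) / (5) = 0.249
Iteration 2:
  u = (8 - (1)·2.852 - (2)·0.249) / (7) = 0.664
  v = (11 - (2)·0.664 - (-2)·0.249) / (5) = 2.034
  w = (-5 - (-2)·0.664 - (-2)·2.034) / (5) = 0.079
Iteration 3:
  u = (8 - (1)·2.034 - (2)·0.079) / (7) = 0.830
  v = (11 - (2)·0.830 - (-2)·0.079) / (5) = 1.900
  w = (-5 - (-2)·0.830 - (-2)·1.900) / (5) = 0.092
Change: (0.166, -0.134, 0.013) → max |·| = 0.166

0.166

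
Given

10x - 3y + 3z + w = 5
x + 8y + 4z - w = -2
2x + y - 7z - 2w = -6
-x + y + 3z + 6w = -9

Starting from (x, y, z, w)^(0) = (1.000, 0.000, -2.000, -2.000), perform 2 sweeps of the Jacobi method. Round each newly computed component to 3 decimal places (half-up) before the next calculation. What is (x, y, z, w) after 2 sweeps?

Iteration 1:
  x = (5 - (-3)·0.000 - (3)·-2.000 - (1)·-2.000) / (10) = 1.300
  y = (-2 - (1)·1.000 - (4)·-2.000 - (-1)·-2.000) / (8) = 0.375
  z = (-6 - (2)·1.000 - (1)·0.000 - (-2)·-2.000) / (-7) = 1.714
  w = (-9 - (-1)·1.000 - (1)·0.000 - (3)·-2.000) / (6) = -0.333
Iteration 2:
  x = (5 - (-3)·0.375 - (3)·1.714 - (1)·-0.333) / (10) = 0.132
  y = (-2 - (1)·1.300 - (4)·1.714 - (-1)·-0.333) / (8) = -1.311
  z = (-6 - (2)·1.300 - (1)·0.375 - (-2)·-0.333) / (-7) = 1.377
  w = (-9 - (-1)·1.300 - (1)·0.375 - (3)·1.714) / (6) = -2.203

(0.132, -1.311, 1.377, -2.203)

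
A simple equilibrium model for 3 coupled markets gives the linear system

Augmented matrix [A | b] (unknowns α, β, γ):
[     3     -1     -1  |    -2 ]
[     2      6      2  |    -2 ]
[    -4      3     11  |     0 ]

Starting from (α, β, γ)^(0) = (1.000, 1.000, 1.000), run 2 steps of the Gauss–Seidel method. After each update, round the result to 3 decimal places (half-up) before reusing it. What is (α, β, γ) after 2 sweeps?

Iteration 1:
  α = (-2 - (-1)·1.000 - (-1)·1.000) / (3) = 0.000
  β = (-2 - (2)·0.000 - (2)·1.000) / (6) = -0.667
  γ = (0 - (-4)·0.000 - (3)·-0.667) / (11) = 0.182
Iteration 2:
  α = (-2 - (-1)·-0.667 - (-1)·0.182) / (3) = -0.828
  β = (-2 - (2)·-0.828 - (2)·0.182) / (6) = -0.118
  γ = (0 - (-4)·-0.828 - (3)·-0.118) / (11) = -0.269

(-0.828, -0.118, -0.269)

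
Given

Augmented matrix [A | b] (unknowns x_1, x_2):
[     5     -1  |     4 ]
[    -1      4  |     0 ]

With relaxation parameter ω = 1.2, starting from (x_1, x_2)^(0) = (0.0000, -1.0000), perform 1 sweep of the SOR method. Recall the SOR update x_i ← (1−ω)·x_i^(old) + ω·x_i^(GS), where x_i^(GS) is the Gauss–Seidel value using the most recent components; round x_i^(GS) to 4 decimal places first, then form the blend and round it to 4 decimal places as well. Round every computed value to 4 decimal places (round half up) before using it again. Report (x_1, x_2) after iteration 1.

(0.7200, 0.4160)

Iteration 1:
  x_1: GS value = (4 - (-1)·-1.0000) / (5) = 0.6000;  x_1 ← (1−ω)·0.0000 + ω·0.6000 = 0.7200
  x_2: GS value = (0 - (-1)·0.7200) / (4) = 0.1800;  x_2 ← (1−ω)·-1.0000 + ω·0.1800 = 0.4160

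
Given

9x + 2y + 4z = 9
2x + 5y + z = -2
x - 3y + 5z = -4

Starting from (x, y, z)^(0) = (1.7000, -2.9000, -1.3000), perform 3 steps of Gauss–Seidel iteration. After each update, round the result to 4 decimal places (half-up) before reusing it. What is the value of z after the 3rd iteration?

Iteration 1:
  x = (9 - (2)·-2.9000 - (4)·-1.3000) / (9) = 2.2222
  y = (-2 - (2)·2.2222 - (1)·-1.3000) / (5) = -1.0289
  z = (-4 - (1)·2.2222 - (-3)·-1.0289) / (5) = -1.8618
Iteration 2:
  x = (9 - (2)·-1.0289 - (4)·-1.8618) / (9) = 2.0561
  y = (-2 - (2)·2.0561 - (1)·-1.8618) / (5) = -0.8501
  z = (-4 - (1)·2.0561 - (-3)·-0.8501) / (5) = -1.7213
Iteration 3:
  x = (9 - (2)·-0.8501 - (4)·-1.7213) / (9) = 1.9539
  y = (-2 - (2)·1.9539 - (1)·-1.7213) / (5) = -0.8373
  z = (-4 - (1)·1.9539 - (-3)·-0.8373) / (5) = -1.6932

-1.6932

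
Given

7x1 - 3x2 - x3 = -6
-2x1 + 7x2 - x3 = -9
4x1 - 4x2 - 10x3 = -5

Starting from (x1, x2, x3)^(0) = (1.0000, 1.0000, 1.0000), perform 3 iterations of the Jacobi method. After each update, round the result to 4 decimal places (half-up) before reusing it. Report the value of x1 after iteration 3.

-1.3084

Iteration 1:
  x1 = (-6 - (-3)·1.0000 - (-1)·1.0000) / (7) = -0.2857
  x2 = (-9 - (-2)·1.0000 - (-1)·1.0000) / (7) = -0.8571
  x3 = (-5 - (4)·1.0000 - (-4)·1.0000) / (-10) = 0.5000
Iteration 2:
  x1 = (-6 - (-3)·-0.8571 - (-1)·0.5000) / (7) = -1.1530
  x2 = (-9 - (-2)·-0.2857 - (-1)·0.5000) / (7) = -1.2959
  x3 = (-5 - (4)·-0.2857 - (-4)·-0.8571) / (-10) = 0.7286
Iteration 3:
  x1 = (-6 - (-3)·-1.2959 - (-1)·0.7286) / (7) = -1.3084
  x2 = (-9 - (-2)·-1.1530 - (-1)·0.7286) / (7) = -1.5111
  x3 = (-5 - (4)·-1.1530 - (-4)·-1.2959) / (-10) = 0.5572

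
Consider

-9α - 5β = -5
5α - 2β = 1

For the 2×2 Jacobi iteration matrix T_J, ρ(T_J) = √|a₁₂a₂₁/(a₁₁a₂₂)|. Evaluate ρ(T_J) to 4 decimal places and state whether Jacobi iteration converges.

1.1785

a₁₂a₂₁/(a₁₁a₂₂) = (-5)·(5) / ((-9)·(-2)) = -1.388889
ρ = √|-1.388889| = √1.388889 = 1.1785
ρ > 1, so Jacobi diverges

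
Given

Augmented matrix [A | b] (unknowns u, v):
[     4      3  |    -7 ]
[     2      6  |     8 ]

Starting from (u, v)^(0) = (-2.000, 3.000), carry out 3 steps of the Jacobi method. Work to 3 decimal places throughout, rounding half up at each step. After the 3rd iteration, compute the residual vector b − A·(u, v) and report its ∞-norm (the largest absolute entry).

0.998

Iteration 1:
  u = (-7 - (3)·3.000) / (4) = -4.000
  v = (8 - (2)·-2.000) / (6) = 2.000
Iteration 2:
  u = (-7 - (3)·2.000) / (4) = -3.250
  v = (8 - (2)·-4.000) / (6) = 2.667
Iteration 3:
  u = (-7 - (3)·2.667) / (4) = -3.750
  v = (8 - (2)·-3.250) / (6) = 2.417
Residual b − A·x = (0.749, 0.998); ∞-norm = 0.998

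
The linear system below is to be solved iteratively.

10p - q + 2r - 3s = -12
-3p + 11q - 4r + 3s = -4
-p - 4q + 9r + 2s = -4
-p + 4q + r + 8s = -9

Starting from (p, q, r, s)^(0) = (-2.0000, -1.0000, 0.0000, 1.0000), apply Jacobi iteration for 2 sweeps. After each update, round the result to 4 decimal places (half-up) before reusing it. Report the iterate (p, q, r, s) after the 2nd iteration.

Iteration 1:
  p = (-12 - (-1)·-1.0000 - (2)·0.0000 - (-3)·1.0000) / (10) = -1.0000
  q = (-4 - (-3)·-2.0000 - (-4)·0.0000 - (3)·1.0000) / (11) = -1.1818
  r = (-4 - (-1)·-2.0000 - (-4)·-1.0000 - (2)·1.0000) / (9) = -1.3333
  s = (-9 - (-1)·-2.0000 - (4)·-1.0000 - (1)·0.0000) / (8) = -0.8750
Iteration 2:
  p = (-12 - (-1)·-1.1818 - (2)·-1.3333 - (-3)·-0.8750) / (10) = -1.3140
  q = (-4 - (-3)·-1.0000 - (-4)·-1.3333 - (3)·-0.8750) / (11) = -0.8826
  r = (-4 - (-1)·-1.0000 - (-4)·-1.1818 - (2)·-0.8750) / (9) = -0.8864
  s = (-9 - (-1)·-1.0000 - (4)·-1.1818 - (1)·-1.3333) / (8) = -0.4924

(-1.3140, -0.8826, -0.8864, -0.4924)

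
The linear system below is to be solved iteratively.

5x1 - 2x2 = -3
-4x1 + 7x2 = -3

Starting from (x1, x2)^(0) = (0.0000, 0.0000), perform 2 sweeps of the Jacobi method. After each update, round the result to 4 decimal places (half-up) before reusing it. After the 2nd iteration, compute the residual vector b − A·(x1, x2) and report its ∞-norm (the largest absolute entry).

0.6858

Iteration 1:
  x1 = (-3 - (-2)·0.0000) / (5) = -0.6000
  x2 = (-3 - (-4)·0.0000) / (7) = -0.4286
Iteration 2:
  x1 = (-3 - (-2)·-0.4286) / (5) = -0.7714
  x2 = (-3 - (-4)·-0.6000) / (7) = -0.7714
Residual b − A·x = (-0.6858, -0.6858); ∞-norm = 0.6858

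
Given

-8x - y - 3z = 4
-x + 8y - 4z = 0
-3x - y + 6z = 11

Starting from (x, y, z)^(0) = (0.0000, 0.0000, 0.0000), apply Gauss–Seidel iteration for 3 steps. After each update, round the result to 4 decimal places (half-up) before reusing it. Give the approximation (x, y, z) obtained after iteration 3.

(-1.1067, 0.5621, 1.3737)

Iteration 1:
  x = (4 - (-1)·0.0000 - (-3)·0.0000) / (-8) = -0.5000
  y = (0 - (-1)·-0.5000 - (-4)·0.0000) / (8) = -0.0625
  z = (11 - (-3)·-0.5000 - (-1)·-0.0625) / (6) = 1.5729
Iteration 2:
  x = (4 - (-1)·-0.0625 - (-3)·1.5729) / (-8) = -1.0820
  y = (0 - (-1)·-1.0820 - (-4)·1.5729) / (8) = 0.6512
  z = (11 - (-3)·-1.0820 - (-1)·0.6512) / (6) = 1.4009
Iteration 3:
  x = (4 - (-1)·0.6512 - (-3)·1.4009) / (-8) = -1.1067
  y = (0 - (-1)·-1.1067 - (-4)·1.4009) / (8) = 0.5621
  z = (11 - (-3)·-1.1067 - (-1)·0.5621) / (6) = 1.3737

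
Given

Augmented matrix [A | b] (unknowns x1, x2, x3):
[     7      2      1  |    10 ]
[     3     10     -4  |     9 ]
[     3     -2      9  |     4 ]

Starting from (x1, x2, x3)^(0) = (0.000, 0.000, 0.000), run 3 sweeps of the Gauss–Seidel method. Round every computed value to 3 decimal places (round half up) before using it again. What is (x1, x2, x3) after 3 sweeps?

(1.254, 0.579, 0.155)

Iteration 1:
  x1 = (10 - (2)·0.000 - (1)·0.000) / (7) = 1.429
  x2 = (9 - (3)·1.429 - (-4)·0.000) / (10) = 0.471
  x3 = (4 - (3)·1.429 - (-2)·0.471) / (9) = 0.073
Iteration 2:
  x1 = (10 - (2)·0.471 - (1)·0.073) / (7) = 1.284
  x2 = (9 - (3)·1.284 - (-4)·0.073) / (10) = 0.544
  x3 = (4 - (3)·1.284 - (-2)·0.544) / (9) = 0.137
Iteration 3:
  x1 = (10 - (2)·0.544 - (1)·0.137) / (7) = 1.254
  x2 = (9 - (3)·1.254 - (-4)·0.137) / (10) = 0.579
  x3 = (4 - (3)·1.254 - (-2)·0.579) / (9) = 0.155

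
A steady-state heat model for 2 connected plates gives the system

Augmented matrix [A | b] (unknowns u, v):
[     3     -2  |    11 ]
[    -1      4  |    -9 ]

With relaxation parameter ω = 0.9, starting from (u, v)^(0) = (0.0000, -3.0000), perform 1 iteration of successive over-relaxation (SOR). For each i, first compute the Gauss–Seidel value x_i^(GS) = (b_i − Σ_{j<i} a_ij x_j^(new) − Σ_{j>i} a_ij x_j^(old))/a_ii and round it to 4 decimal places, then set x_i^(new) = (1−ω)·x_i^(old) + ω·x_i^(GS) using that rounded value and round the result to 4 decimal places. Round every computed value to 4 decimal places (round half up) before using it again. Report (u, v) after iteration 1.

Iteration 1:
  u: GS value = (11 - (-2)·-3.0000) / (3) = 1.6667;  u ← (1−ω)·0.0000 + ω·1.6667 = 1.5000
  v: GS value = (-9 - (-1)·1.5000) / (4) = -1.8750;  v ← (1−ω)·-3.0000 + ω·-1.8750 = -1.9875

(1.5000, -1.9875)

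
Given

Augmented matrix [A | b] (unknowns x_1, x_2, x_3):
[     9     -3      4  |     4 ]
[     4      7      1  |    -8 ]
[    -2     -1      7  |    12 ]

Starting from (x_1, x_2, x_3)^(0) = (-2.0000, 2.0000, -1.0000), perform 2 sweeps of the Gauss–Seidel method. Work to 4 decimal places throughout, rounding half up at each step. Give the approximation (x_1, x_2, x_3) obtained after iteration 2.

(-1.0247, -0.8272, 1.3033)

Iteration 1:
  x_1 = (4 - (-3)·2.0000 - (4)·-1.0000) / (9) = 1.5556
  x_2 = (-8 - (4)·1.5556 - (1)·-1.0000) / (7) = -1.8889
  x_3 = (12 - (-2)·1.5556 - (-1)·-1.8889) / (7) = 1.8889
Iteration 2:
  x_1 = (4 - (-3)·-1.8889 - (4)·1.8889) / (9) = -1.0247
  x_2 = (-8 - (4)·-1.0247 - (1)·1.8889) / (7) = -0.8272
  x_3 = (12 - (-2)·-1.0247 - (-1)·-0.8272) / (7) = 1.3033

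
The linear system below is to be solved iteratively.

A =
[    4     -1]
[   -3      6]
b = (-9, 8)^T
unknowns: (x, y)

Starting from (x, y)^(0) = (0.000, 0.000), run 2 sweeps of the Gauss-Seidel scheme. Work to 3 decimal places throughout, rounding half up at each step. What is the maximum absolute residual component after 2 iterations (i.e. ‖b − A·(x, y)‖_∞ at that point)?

Iteration 1:
  x = (-9 - (-1)·0.000) / (4) = -2.250
  y = (8 - (-3)·-2.250) / (6) = 0.208
Iteration 2:
  x = (-9 - (-1)·0.208) / (4) = -2.198
  y = (8 - (-3)·-2.198) / (6) = 0.234
Residual b − A·x = (0.026, 0.002); ∞-norm = 0.026

0.026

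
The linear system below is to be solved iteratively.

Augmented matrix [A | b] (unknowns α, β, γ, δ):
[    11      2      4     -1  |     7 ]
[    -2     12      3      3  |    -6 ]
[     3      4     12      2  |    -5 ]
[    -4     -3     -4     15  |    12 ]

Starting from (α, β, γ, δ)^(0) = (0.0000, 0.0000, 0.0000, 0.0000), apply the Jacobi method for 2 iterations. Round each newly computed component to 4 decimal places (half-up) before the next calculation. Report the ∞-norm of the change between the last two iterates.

0.3151

Iteration 1:
  α = (7 - (2)·0.0000 - (4)·0.0000 - (-1)·0.0000) / (11) = 0.6364
  β = (-6 - (-2)·0.0000 - (3)·0.0000 - (3)·0.0000) / (12) = -0.5000
  γ = (-5 - (3)·0.0000 - (4)·0.0000 - (2)·0.0000) / (12) = -0.4167
  δ = (12 - (-4)·0.0000 - (-3)·0.0000 - (-4)·0.0000) / (15) = 0.8000
Iteration 2:
  α = (7 - (2)·-0.5000 - (4)·-0.4167 - (-1)·0.8000) / (11) = 0.9515
  β = (-6 - (-2)·0.6364 - (3)·-0.4167 - (3)·0.8000) / (12) = -0.4898
  γ = (-5 - (3)·0.6364 - (4)·-0.5000 - (2)·0.8000) / (12) = -0.5424
  δ = (12 - (-4)·0.6364 - (-3)·-0.5000 - (-4)·-0.4167) / (15) = 0.7586
Change: (0.3151, 0.0102, -0.1257, -0.0414) → max |·| = 0.3151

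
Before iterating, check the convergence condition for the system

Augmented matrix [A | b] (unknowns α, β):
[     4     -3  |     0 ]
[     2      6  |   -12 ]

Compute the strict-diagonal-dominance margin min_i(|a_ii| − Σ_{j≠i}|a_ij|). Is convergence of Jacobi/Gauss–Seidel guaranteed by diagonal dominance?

row 1: |4| − (3) = 1
row 2: |6| − (2) = 4
minimum over rows = 1 → strictly diagonally dominant (convergence guaranteed)

1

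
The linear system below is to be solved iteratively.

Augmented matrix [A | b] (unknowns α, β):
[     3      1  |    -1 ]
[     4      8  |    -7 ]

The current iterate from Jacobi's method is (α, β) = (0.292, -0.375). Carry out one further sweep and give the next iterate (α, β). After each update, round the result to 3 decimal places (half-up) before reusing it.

One sweep:
  α = (-1 - (1)·-0.375) / (3) = -0.208
  β = (-7 - (4)·0.292) / (8) = -1.021

(-0.208, -1.021)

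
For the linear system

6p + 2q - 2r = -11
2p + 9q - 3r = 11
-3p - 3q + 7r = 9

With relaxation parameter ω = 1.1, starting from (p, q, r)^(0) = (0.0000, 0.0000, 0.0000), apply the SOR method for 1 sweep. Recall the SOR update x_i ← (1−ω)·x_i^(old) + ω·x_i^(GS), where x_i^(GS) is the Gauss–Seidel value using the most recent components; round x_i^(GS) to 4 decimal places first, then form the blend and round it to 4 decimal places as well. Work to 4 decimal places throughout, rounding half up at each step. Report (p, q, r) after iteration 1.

Iteration 1:
  p: GS value = (-11 - (2)·0.0000 - (-2)·0.0000) / (6) = -1.8333;  p ← (1−ω)·0.0000 + ω·-1.8333 = -2.0166
  q: GS value = (11 - (2)·-2.0166 - (-3)·0.0000) / (9) = 1.6704;  q ← (1−ω)·0.0000 + ω·1.6704 = 1.8374
  r: GS value = (9 - (-3)·-2.0166 - (-3)·1.8374) / (7) = 1.2089;  r ← (1−ω)·0.0000 + ω·1.2089 = 1.3298

(-2.0166, 1.8374, 1.3298)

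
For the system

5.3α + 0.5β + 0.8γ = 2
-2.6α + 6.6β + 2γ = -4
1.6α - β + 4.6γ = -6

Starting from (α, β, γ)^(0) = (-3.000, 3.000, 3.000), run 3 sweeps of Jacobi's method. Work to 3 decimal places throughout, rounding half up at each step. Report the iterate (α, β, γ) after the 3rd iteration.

Iteration 1:
  α = (2 - (0.5)·3.000 - (0.8)·3.000) / (5.3) = -0.358
  β = (-4 - (-2.6)·-3.000 - (2)·3.000) / (6.6) = -2.697
  γ = (-6 - (1.6)·-3.000 - (-1)·3.000) / (4.6) = 0.391
Iteration 2:
  α = (2 - (0.5)·-2.697 - (0.8)·0.391) / (5.3) = 0.573
  β = (-4 - (-2.6)·-0.358 - (2)·0.391) / (6.6) = -0.866
  γ = (-6 - (1.6)·-0.358 - (-1)·-2.697) / (4.6) = -1.766
Iteration 3:
  α = (2 - (0.5)·-0.866 - (0.8)·-1.766) / (5.3) = 0.726
  β = (-4 - (-2.6)·0.573 - (2)·-1.766) / (6.6) = 0.155
  γ = (-6 - (1.6)·0.573 - (-1)·-0.866) / (4.6) = -1.692

(0.726, 0.155, -1.692)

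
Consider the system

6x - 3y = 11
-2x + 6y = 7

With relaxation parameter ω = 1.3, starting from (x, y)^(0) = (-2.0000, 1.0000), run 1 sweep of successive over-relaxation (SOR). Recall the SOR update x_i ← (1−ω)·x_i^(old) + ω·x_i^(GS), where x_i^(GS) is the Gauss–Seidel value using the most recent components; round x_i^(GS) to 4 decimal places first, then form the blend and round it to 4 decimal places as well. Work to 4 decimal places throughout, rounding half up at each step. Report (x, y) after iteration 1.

Iteration 1:
  x: GS value = (11 - (-3)·1.0000) / (6) = 2.3333;  x ← (1−ω)·-2.0000 + ω·2.3333 = 3.6333
  y: GS value = (7 - (-2)·3.6333) / (6) = 2.3778;  y ← (1−ω)·1.0000 + ω·2.3778 = 2.7911

(3.6333, 2.7911)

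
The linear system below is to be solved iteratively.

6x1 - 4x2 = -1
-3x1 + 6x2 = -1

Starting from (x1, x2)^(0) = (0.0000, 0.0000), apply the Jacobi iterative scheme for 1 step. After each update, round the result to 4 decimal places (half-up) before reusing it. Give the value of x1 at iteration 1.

-0.1667

Iteration 1:
  x1 = (-1 - (-4)·0.0000) / (6) = -0.1667
  x2 = (-1 - (-3)·0.0000) / (6) = -0.1667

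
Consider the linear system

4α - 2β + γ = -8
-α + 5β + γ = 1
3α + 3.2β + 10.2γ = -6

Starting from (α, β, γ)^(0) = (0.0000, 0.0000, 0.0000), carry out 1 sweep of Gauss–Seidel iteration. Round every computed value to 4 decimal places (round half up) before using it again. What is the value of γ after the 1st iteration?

Iteration 1:
  α = (-8 - (-2)·0.0000 - (1)·0.0000) / (4) = -2.0000
  β = (1 - (-1)·-2.0000 - (1)·0.0000) / (5) = -0.2000
  γ = (-6 - (3)·-2.0000 - (3.2)·-0.2000) / (10.2) = 0.0627

0.0627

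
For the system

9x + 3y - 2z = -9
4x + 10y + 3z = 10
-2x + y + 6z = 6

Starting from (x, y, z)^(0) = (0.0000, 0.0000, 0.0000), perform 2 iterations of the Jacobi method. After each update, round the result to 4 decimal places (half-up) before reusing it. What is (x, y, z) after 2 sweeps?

(-1.1111, 1.1000, 0.5000)

Iteration 1:
  x = (-9 - (3)·0.0000 - (-2)·0.0000) / (9) = -1.0000
  y = (10 - (4)·0.0000 - (3)·0.0000) / (10) = 1.0000
  z = (6 - (-2)·0.0000 - (1)·0.0000) / (6) = 1.0000
Iteration 2:
  x = (-9 - (3)·1.0000 - (-2)·1.0000) / (9) = -1.1111
  y = (10 - (4)·-1.0000 - (3)·1.0000) / (10) = 1.1000
  z = (6 - (-2)·-1.0000 - (1)·1.0000) / (6) = 0.5000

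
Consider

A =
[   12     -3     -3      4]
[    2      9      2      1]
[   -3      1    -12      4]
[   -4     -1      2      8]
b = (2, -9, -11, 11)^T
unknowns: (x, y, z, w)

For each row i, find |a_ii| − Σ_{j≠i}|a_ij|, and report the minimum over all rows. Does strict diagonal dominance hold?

row 1: |12| − (3+3+4) = 2
row 2: |9| − (2+2+1) = 4
row 3: |-12| − (3+1+4) = 4
row 4: |8| − (4+1+2) = 1
minimum over rows = 1 → strictly diagonally dominant (convergence guaranteed)

1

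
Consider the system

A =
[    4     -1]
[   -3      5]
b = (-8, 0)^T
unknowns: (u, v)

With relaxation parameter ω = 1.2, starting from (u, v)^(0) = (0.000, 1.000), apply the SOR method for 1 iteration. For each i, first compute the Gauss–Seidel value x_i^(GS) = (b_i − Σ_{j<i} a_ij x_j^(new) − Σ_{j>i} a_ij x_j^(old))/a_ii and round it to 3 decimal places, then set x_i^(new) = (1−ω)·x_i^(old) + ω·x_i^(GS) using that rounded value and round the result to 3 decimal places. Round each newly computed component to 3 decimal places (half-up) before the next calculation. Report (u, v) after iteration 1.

(-2.100, -1.712)

Iteration 1:
  u: GS value = (-8 - (-1)·1.000) / (4) = -1.750;  u ← (1−ω)·0.000 + ω·-1.750 = -2.100
  v: GS value = (0 - (-3)·-2.100) / (5) = -1.260;  v ← (1−ω)·1.000 + ω·-1.260 = -1.712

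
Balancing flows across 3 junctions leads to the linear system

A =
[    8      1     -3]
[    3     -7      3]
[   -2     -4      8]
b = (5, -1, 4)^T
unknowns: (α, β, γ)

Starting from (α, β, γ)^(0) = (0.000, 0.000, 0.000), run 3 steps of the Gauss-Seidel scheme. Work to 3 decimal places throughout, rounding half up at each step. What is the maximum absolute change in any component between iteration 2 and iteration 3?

0.157

Iteration 1:
  α = (5 - (1)·0.000 - (-3)·0.000) / (8) = 0.625
  β = (-1 - (3)·0.625 - (3)·0.000) / (-7) = 0.411
  γ = (4 - (-2)·0.625 - (-4)·0.411) / (8) = 0.862
Iteration 2:
  α = (5 - (1)·0.411 - (-3)·0.862) / (8) = 0.897
  β = (-1 - (3)·0.897 - (3)·0.862) / (-7) = 0.897
  γ = (4 - (-2)·0.897 - (-4)·0.897) / (8) = 1.173
Iteration 3:
  α = (5 - (1)·0.897 - (-3)·1.173) / (8) = 0.953
  β = (-1 - (3)·0.953 - (3)·1.173) / (-7) = 1.054
  γ = (4 - (-2)·0.953 - (-4)·1.054) / (8) = 1.265
Change: (0.056, 0.157, 0.092) → max |·| = 0.157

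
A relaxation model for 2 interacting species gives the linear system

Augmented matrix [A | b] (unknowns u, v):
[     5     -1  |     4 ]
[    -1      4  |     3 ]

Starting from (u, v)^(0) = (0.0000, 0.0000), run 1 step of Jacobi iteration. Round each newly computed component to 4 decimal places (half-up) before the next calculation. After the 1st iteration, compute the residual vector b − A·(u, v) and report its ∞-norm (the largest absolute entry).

0.8000

Iteration 1:
  u = (4 - (-1)·0.0000) / (5) = 0.8000
  v = (3 - (-1)·0.0000) / (4) = 0.7500
Residual b − A·x = (0.7500, 0.8000); ∞-norm = 0.8000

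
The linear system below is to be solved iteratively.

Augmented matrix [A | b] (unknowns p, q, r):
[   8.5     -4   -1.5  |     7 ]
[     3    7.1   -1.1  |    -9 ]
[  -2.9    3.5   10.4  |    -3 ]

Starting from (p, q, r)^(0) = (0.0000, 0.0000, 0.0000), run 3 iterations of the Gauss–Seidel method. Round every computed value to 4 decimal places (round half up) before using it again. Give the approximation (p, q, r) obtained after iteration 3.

(0.2637, -1.3518, 0.2400)

Iteration 1:
  p = (7 - (-4)·0.0000 - (-1.5)·0.0000) / (8.5) = 0.8235
  q = (-9 - (3)·0.8235 - (-1.1)·0.0000) / (7.1) = -1.6156
  r = (-3 - (-2.9)·0.8235 - (3.5)·-1.6156) / (10.4) = 0.4849
Iteration 2:
  p = (7 - (-4)·-1.6156 - (-1.5)·0.4849) / (8.5) = 0.1488
  q = (-9 - (3)·0.1488 - (-1.1)·0.4849) / (7.1) = -1.2554
  r = (-3 - (-2.9)·0.1488 - (3.5)·-1.2554) / (10.4) = 0.1755
Iteration 3:
  p = (7 - (-4)·-1.2554 - (-1.5)·0.1755) / (8.5) = 0.2637
  q = (-9 - (3)·0.2637 - (-1.1)·0.1755) / (7.1) = -1.3518
  r = (-3 - (-2.9)·0.2637 - (3.5)·-1.3518) / (10.4) = 0.2400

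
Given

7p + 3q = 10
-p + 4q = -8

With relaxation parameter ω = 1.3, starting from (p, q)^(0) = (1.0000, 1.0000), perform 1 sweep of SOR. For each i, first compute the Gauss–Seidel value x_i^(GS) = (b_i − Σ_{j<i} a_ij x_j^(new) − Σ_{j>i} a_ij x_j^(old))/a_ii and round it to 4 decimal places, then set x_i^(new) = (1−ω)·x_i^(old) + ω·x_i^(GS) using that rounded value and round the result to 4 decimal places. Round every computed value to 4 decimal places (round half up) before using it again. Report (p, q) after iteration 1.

(1.0000, -2.5750)

Iteration 1:
  p: GS value = (10 - (3)·1.0000) / (7) = 1.0000;  p ← (1−ω)·1.0000 + ω·1.0000 = 1.0000
  q: GS value = (-8 - (-1)·1.0000) / (4) = -1.7500;  q ← (1−ω)·1.0000 + ω·-1.7500 = -2.5750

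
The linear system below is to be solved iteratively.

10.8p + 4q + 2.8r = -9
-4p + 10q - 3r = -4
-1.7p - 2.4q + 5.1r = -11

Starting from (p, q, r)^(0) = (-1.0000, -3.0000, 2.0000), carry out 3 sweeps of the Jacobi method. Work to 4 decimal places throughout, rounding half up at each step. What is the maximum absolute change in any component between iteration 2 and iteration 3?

0.6685

Iteration 1:
  p = (-9 - (4)·-3.0000 - (2.8)·2.0000) / (10.8) = -0.2407
  q = (-4 - (-4)·-1.0000 - (-3)·2.0000) / (10) = -0.2000
  r = (-11 - (-1.7)·-1.0000 - (-2.4)·-3.0000) / (5.1) = -3.9020
Iteration 2:
  p = (-9 - (4)·-0.2000 - (2.8)·-3.9020) / (10.8) = 0.2524
  q = (-4 - (-4)·-0.2407 - (-3)·-3.9020) / (10) = -1.6669
  r = (-11 - (-1.7)·-0.2407 - (-2.4)·-0.2000) / (5.1) = -2.3312
Iteration 3:
  p = (-9 - (4)·-1.6669 - (2.8)·-2.3312) / (10.8) = 0.3884
  q = (-4 - (-4)·0.2524 - (-3)·-2.3312) / (10) = -0.9984
  r = (-11 - (-1.7)·0.2524 - (-2.4)·-1.6669) / (5.1) = -2.8572
Change: (0.1360, 0.6685, -0.5260) → max |·| = 0.6685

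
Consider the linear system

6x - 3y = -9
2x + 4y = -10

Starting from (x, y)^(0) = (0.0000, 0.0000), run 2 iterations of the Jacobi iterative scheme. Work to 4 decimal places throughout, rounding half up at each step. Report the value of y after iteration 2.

-1.7500

Iteration 1:
  x = (-9 - (-3)·0.0000) / (6) = -1.5000
  y = (-10 - (2)·0.0000) / (4) = -2.5000
Iteration 2:
  x = (-9 - (-3)·-2.5000) / (6) = -2.7500
  y = (-10 - (2)·-1.5000) / (4) = -1.7500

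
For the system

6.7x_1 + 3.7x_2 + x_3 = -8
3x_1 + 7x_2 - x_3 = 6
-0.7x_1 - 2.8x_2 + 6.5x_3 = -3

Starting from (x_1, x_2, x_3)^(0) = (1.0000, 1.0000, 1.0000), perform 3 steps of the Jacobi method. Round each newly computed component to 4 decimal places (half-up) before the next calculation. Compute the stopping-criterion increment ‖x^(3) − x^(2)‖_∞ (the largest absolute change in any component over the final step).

0.5384

Iteration 1:
  x_1 = (-8 - (3.7)·1.0000 - (1)·1.0000) / (6.7) = -1.8955
  x_2 = (6 - (3)·1.0000 - (-1)·1.0000) / (7) = 0.5714
  x_3 = (-3 - (-0.7)·1.0000 - (-2.8)·1.0000) / (6.5) = 0.0769
Iteration 2:
  x_1 = (-8 - (3.7)·0.5714 - (1)·0.0769) / (6.7) = -1.5211
  x_2 = (6 - (3)·-1.8955 - (-1)·0.0769) / (7) = 1.6805
  x_3 = (-3 - (-0.7)·-1.8955 - (-2.8)·0.5714) / (6.5) = -0.4195
Iteration 3:
  x_1 = (-8 - (3.7)·1.6805 - (1)·-0.4195) / (6.7) = -2.0595
  x_2 = (6 - (3)·-1.5211 - (-1)·-0.4195) / (7) = 1.4491
  x_3 = (-3 - (-0.7)·-1.5211 - (-2.8)·1.6805) / (6.5) = 0.0986
Change: (-0.5384, -0.2314, 0.5181) → max |·| = 0.5384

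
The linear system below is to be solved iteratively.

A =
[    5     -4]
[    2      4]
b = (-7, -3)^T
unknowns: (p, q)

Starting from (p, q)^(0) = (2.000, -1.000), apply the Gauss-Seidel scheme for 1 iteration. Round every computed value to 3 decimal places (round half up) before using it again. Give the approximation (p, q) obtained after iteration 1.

Iteration 1:
  p = (-7 - (-4)·-1.000) / (5) = -2.200
  q = (-3 - (2)·-2.200) / (4) = 0.350

(-2.200, 0.350)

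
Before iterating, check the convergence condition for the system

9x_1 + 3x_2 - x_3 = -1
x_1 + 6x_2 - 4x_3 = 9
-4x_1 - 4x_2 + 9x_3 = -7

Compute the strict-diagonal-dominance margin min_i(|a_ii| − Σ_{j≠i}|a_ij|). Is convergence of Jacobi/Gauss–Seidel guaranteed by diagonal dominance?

1

row 1: |9| − (3+1) = 5
row 2: |6| − (1+4) = 1
row 3: |9| − (4+4) = 1
minimum over rows = 1 → strictly diagonally dominant (convergence guaranteed)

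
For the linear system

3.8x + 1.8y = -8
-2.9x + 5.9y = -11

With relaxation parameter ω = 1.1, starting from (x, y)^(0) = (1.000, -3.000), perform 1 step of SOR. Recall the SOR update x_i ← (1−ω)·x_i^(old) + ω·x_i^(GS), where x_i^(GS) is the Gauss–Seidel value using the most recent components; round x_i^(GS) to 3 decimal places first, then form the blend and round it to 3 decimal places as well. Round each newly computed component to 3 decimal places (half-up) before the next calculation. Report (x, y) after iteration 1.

(-0.852, -2.211)

Iteration 1:
  x: GS value = (-8 - (1.8)·-3.000) / (3.8) = -0.684;  x ← (1−ω)·1.000 + ω·-0.684 = -0.852
  y: GS value = (-11 - (-2.9)·-0.852) / (5.9) = -2.283;  y ← (1−ω)·-3.000 + ω·-2.283 = -2.211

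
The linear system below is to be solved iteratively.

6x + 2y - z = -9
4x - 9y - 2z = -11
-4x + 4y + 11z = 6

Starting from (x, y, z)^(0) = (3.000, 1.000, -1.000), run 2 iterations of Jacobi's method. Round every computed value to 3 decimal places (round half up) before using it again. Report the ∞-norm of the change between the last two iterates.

Iteration 1:
  x = (-9 - (2)·1.000 - (-1)·-1.000) / (6) = -2.000
  y = (-11 - (4)·3.000 - (-2)·-1.000) / (-9) = 2.778
  z = (6 - (-4)·3.000 - (4)·1.000) / (11) = 1.273
Iteration 2:
  x = (-9 - (2)·2.778 - (-1)·1.273) / (6) = -2.214
  y = (-11 - (4)·-2.000 - (-2)·1.273) / (-9) = 0.050
  z = (6 - (-4)·-2.000 - (4)·2.778) / (11) = -1.192
Change: (-0.214, -2.728, -2.465) → max |·| = 2.728

2.728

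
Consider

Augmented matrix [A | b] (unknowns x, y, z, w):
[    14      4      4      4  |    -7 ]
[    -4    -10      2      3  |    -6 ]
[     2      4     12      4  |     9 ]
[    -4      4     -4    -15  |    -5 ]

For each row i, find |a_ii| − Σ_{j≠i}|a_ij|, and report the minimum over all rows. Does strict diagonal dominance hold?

1

row 1: |14| − (4+4+4) = 2
row 2: |-10| − (4+2+3) = 1
row 3: |12| − (2+4+4) = 2
row 4: |-15| − (4+4+4) = 3
minimum over rows = 1 → strictly diagonally dominant (convergence guaranteed)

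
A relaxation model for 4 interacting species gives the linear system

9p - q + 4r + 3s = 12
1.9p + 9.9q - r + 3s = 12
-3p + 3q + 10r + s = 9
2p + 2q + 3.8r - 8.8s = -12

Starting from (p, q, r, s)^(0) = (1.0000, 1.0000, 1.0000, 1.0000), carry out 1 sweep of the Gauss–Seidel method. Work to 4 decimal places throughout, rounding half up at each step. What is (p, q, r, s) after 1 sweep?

(0.6667, 0.8821, 0.7354, 2.0332)

Iteration 1:
  p = (12 - (-1)·1.0000 - (4)·1.0000 - (3)·1.0000) / (9) = 0.6667
  q = (12 - (1.9)·0.6667 - (-1)·1.0000 - (3)·1.0000) / (9.9) = 0.8821
  r = (9 - (-3)·0.6667 - (3)·0.8821 - (1)·1.0000) / (10) = 0.7354
  s = (-12 - (2)·0.6667 - (2)·0.8821 - (3.8)·0.7354) / (-8.8) = 2.0332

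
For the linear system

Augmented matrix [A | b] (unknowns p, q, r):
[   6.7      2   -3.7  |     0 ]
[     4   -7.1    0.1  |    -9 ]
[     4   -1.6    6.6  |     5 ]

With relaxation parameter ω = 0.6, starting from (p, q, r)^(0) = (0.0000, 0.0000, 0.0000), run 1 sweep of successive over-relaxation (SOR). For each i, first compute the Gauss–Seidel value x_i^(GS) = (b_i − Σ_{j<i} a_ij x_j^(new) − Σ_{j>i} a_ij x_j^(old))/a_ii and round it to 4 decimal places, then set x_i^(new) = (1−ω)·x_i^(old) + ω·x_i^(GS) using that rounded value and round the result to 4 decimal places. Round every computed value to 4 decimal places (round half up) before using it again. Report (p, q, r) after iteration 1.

(0.0000, 0.7606, 0.5652)

Iteration 1:
  p: GS value = (0 - (2)·0.0000 - (-3.7)·0.0000) / (6.7) = 0.0000;  p ← (1−ω)·0.0000 + ω·0.0000 = 0.0000
  q: GS value = (-9 - (4)·0.0000 - (0.1)·0.0000) / (-7.1) = 1.2676;  q ← (1−ω)·0.0000 + ω·1.2676 = 0.7606
  r: GS value = (5 - (4)·0.0000 - (-1.6)·0.7606) / (6.6) = 0.9420;  r ← (1−ω)·0.0000 + ω·0.9420 = 0.5652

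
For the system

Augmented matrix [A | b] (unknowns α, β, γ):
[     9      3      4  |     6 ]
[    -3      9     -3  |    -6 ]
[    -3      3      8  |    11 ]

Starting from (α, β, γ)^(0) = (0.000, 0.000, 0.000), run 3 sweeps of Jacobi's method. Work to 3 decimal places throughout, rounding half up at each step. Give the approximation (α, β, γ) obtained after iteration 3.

(-0.171, 0.051, 1.474)

Iteration 1:
  α = (6 - (3)·0.000 - (4)·0.000) / (9) = 0.667
  β = (-6 - (-3)·0.000 - (-3)·0.000) / (9) = -0.667
  γ = (11 - (-3)·0.000 - (3)·0.000) / (8) = 1.375
Iteration 2:
  α = (6 - (3)·-0.667 - (4)·1.375) / (9) = 0.278
  β = (-6 - (-3)·0.667 - (-3)·1.375) / (9) = 0.014
  γ = (11 - (-3)·0.667 - (3)·-0.667) / (8) = 1.875
Iteration 3:
  α = (6 - (3)·0.014 - (4)·1.875) / (9) = -0.171
  β = (-6 - (-3)·0.278 - (-3)·1.875) / (9) = 0.051
  γ = (11 - (-3)·0.278 - (3)·0.014) / (8) = 1.474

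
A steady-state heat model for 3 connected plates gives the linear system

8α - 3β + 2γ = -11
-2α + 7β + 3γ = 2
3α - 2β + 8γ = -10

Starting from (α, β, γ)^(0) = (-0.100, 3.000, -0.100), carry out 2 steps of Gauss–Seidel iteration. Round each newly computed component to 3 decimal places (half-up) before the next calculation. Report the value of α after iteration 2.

-1.001

Iteration 1:
  α = (-11 - (-3)·3.000 - (2)·-0.100) / (8) = -0.225
  β = (2 - (-2)·-0.225 - (3)·-0.100) / (7) = 0.264
  γ = (-10 - (3)·-0.225 - (-2)·0.264) / (8) = -1.100
Iteration 2:
  α = (-11 - (-3)·0.264 - (2)·-1.100) / (8) = -1.001
  β = (2 - (-2)·-1.001 - (3)·-1.100) / (7) = 0.471
  γ = (-10 - (3)·-1.001 - (-2)·0.471) / (8) = -0.757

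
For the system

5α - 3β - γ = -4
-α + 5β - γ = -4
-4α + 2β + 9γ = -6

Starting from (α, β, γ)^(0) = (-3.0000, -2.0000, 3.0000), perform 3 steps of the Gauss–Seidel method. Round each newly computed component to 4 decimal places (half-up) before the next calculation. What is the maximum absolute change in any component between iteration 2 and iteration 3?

0.4496

Iteration 1:
  α = (-4 - (-3)·-2.0000 - (-1)·3.0000) / (5) = -1.4000
  β = (-4 - (-1)·-1.4000 - (-1)·3.0000) / (5) = -0.4800
  γ = (-6 - (-4)·-1.4000 - (2)·-0.4800) / (9) = -1.1822
Iteration 2:
  α = (-4 - (-3)·-0.4800 - (-1)·-1.1822) / (5) = -1.3244
  β = (-4 - (-1)·-1.3244 - (-1)·-1.1822) / (5) = -1.3013
  γ = (-6 - (-4)·-1.3244 - (2)·-1.3013) / (9) = -0.9661
Iteration 3:
  α = (-4 - (-3)·-1.3013 - (-1)·-0.9661) / (5) = -1.7740
  β = (-4 - (-1)·-1.7740 - (-1)·-0.9661) / (5) = -1.3480
  γ = (-6 - (-4)·-1.7740 - (2)·-1.3480) / (9) = -1.1556
Change: (-0.4496, -0.0467, -0.1895) → max |·| = 0.4496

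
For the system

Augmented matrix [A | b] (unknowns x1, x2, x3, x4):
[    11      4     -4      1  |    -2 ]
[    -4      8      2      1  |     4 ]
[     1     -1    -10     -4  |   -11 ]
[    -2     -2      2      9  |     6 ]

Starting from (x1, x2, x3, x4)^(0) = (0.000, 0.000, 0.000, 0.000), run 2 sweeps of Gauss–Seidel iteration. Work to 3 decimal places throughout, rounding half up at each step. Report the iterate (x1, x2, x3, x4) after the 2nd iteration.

Iteration 1:
  x1 = (-2 - (4)·0.000 - (-4)·0.000 - (1)·0.000) / (11) = -0.182
  x2 = (4 - (-4)·-0.182 - (2)·0.000 - (1)·0.000) / (8) = 0.409
  x3 = (-11 - (1)·-0.182 - (-1)·0.409 - (-4)·0.000) / (-10) = 1.041
  x4 = (6 - (-2)·-0.182 - (-2)·0.409 - (2)·1.041) / (9) = 0.486
Iteration 2:
  x1 = (-2 - (4)·0.409 - (-4)·1.041 - (1)·0.486) / (11) = 0.004
  x2 = (4 - (-4)·0.004 - (2)·1.041 - (1)·0.486) / (8) = 0.181
  x3 = (-11 - (1)·0.004 - (-1)·0.181 - (-4)·0.486) / (-10) = 0.888
  x4 = (6 - (-2)·0.004 - (-2)·0.181 - (2)·0.888) / (9) = 0.510

(0.004, 0.181, 0.888, 0.510)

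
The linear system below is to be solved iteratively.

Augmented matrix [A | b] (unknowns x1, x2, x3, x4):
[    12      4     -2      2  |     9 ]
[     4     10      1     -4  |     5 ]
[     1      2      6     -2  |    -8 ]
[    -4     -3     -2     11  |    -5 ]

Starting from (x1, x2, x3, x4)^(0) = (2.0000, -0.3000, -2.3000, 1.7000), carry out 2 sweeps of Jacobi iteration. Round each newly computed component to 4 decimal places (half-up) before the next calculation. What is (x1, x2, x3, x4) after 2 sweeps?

(0.4179, 0.4358, -1.6430, -0.4033)

Iteration 1:
  x1 = (9 - (4)·-0.3000 - (-2)·-2.3000 - (2)·1.7000) / (12) = 0.1833
  x2 = (5 - (4)·2.0000 - (1)·-2.3000 - (-4)·1.7000) / (10) = 0.6100
  x3 = (-8 - (1)·2.0000 - (2)·-0.3000 - (-2)·1.7000) / (6) = -1.0000
  x4 = (-5 - (-4)·2.0000 - (-3)·-0.3000 - (-2)·-2.3000) / (11) = -0.2273
Iteration 2:
  x1 = (9 - (4)·0.6100 - (-2)·-1.0000 - (2)·-0.2273) / (12) = 0.4179
  x2 = (5 - (4)·0.1833 - (1)·-1.0000 - (-4)·-0.2273) / (10) = 0.4358
  x3 = (-8 - (1)·0.1833 - (2)·0.6100 - (-2)·-0.2273) / (6) = -1.6430
  x4 = (-5 - (-4)·0.1833 - (-3)·0.6100 - (-2)·-1.0000) / (11) = -0.4033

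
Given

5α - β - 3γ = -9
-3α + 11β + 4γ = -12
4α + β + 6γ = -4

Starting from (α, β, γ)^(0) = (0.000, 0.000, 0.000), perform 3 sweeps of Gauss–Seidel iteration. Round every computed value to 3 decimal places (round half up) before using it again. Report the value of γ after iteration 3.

0.789

Iteration 1:
  α = (-9 - (-1)·0.000 - (-3)·0.000) / (5) = -1.800
  β = (-12 - (-3)·-1.800 - (4)·0.000) / (11) = -1.582
  γ = (-4 - (4)·-1.800 - (1)·-1.582) / (6) = 0.797
Iteration 2:
  α = (-9 - (-1)·-1.582 - (-3)·0.797) / (5) = -1.638
  β = (-12 - (-3)·-1.638 - (4)·0.797) / (11) = -1.827
  γ = (-4 - (4)·-1.638 - (1)·-1.827) / (6) = 0.730
Iteration 3:
  α = (-9 - (-1)·-1.827 - (-3)·0.730) / (5) = -1.727
  β = (-12 - (-3)·-1.727 - (4)·0.730) / (11) = -1.827
  γ = (-4 - (4)·-1.727 - (1)·-1.827) / (6) = 0.789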